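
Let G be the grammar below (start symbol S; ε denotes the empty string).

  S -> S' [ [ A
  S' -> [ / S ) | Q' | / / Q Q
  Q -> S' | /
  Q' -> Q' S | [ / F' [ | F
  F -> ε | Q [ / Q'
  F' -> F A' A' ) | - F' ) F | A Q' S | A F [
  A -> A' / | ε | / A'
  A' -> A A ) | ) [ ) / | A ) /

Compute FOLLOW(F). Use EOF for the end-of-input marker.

In Q' -> F: F is at the end, add FOLLOW(Q') = { ), /, [ }.
In F' -> F A' A' ): add FIRST(A' A' )) = { ), / }.
In F' -> - F' ) F: F is at the end, add FOLLOW(F') = { ), [ }.
In F' -> A F [: add FIRST([) = { [ }.
Union: FOLLOW(F) = { ), /, [ }.

{ ), /, [ }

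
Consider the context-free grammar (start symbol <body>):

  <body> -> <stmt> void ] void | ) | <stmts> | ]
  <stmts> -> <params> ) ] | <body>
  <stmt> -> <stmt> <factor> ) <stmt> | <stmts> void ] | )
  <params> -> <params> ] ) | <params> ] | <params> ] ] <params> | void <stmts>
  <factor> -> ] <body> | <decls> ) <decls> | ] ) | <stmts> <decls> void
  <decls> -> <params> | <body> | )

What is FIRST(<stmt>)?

{ ), ], void }

From <stmt> -> <stmt> <factor> ) <stmt>: add FIRST(<stmt>) = { ), ], void }.
From <stmt> -> <stmts> void ]: add FIRST(<stmts>) = { ), ], void }.
<stmt> -> ) contributes {)}.
Union: FIRST(<stmt>) = { ), ], void }.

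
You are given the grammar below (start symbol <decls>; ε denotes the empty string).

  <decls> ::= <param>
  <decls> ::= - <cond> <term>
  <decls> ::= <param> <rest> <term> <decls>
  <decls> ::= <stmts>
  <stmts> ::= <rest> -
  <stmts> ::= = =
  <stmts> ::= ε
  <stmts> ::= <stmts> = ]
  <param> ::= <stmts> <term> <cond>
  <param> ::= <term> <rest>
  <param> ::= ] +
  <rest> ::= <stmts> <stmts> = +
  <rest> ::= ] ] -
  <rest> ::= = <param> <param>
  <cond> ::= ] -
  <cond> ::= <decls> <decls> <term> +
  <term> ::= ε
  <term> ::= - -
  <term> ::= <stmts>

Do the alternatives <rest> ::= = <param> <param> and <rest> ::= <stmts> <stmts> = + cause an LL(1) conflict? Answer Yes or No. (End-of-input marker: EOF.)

FIRST(= <param> <param>) = { = } and FIRST(<stmts> <stmts> = +) = { =, ] }.
Both contain =, so the two alternatives are not disjoint — LL(1) conflict.

Yes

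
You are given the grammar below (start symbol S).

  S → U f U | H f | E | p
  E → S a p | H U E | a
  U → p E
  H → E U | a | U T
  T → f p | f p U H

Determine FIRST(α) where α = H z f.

Add FIRST(H) = { a, p }; H is not nullable, stop.

{ a, p }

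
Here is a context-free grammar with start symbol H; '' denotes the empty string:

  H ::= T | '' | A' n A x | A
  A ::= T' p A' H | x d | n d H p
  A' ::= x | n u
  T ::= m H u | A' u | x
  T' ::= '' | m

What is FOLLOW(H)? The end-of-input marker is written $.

H is the start symbol, so $ ∈ FOLLOW(H).
In A ::= T' p A' H: H is at the end, add FOLLOW(A) = { $, p, u, x }.
In A ::= n d H p: add FIRST(p) = { p }.
In T ::= m H u: add FIRST(u) = { u }.
Union: FOLLOW(H) = { $, p, u, x }.

{ $, p, u, x }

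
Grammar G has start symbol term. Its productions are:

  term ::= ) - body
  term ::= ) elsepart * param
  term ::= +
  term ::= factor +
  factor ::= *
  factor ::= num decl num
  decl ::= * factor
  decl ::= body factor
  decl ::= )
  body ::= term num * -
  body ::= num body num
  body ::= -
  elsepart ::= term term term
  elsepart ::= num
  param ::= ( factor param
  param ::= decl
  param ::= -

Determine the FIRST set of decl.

decl ::= * factor contributes {*}.
From decl ::= body factor: add FIRST(body) = { ), *, +, -, num }.
decl ::= ) contributes {)}.
Union: FIRST(decl) = { ), *, +, -, num }.

{ ), *, +, -, num }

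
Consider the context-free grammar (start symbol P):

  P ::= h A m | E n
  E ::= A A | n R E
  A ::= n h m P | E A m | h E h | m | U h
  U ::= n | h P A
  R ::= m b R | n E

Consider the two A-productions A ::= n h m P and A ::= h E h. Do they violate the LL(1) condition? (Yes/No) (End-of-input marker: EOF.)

No

FIRST(n h m P) = { n } and FIRST(h E h) = { h }.
The FIRST sets are disjoint and neither alternative is nullable — no conflict.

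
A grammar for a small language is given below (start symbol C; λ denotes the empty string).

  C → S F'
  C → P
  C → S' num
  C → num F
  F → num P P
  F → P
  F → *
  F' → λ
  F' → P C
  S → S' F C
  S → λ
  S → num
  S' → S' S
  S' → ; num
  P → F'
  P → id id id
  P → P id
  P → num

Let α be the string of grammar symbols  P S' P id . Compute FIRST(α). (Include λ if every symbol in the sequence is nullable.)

Add FIRST(P)\{λ} = { ;, id, num }; P is nullable, continue.
Add FIRST(S') = { ; }; S' is not nullable, stop.

{ ;, id, num }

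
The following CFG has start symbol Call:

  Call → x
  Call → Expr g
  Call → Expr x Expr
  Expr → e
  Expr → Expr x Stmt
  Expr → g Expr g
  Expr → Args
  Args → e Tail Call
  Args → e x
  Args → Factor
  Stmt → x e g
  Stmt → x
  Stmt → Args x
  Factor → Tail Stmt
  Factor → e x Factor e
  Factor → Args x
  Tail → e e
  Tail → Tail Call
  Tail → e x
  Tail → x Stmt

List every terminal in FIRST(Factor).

From Factor → Tail Stmt: add FIRST(Tail) = { e, x }.
Factor → e x Factor e contributes {e}.
From Factor → Args x: add FIRST(Args) = { e, x }.
Union: FIRST(Factor) = { e, x }.

{ e, x }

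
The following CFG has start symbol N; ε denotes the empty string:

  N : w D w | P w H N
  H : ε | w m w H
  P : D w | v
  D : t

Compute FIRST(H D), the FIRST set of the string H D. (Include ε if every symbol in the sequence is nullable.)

{ t, w }

Add FIRST(H)\{ε} = { w }; H is nullable, continue.
Add FIRST(D) = { t }; D is not nullable, stop.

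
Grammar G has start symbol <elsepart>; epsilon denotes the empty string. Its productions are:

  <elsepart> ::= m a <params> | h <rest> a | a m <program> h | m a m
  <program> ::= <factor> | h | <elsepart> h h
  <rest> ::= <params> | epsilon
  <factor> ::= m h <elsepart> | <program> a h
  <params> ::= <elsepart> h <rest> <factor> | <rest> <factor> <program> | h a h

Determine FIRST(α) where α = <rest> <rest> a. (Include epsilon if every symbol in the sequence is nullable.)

{ a, h, m }

Add FIRST(<rest>)\{epsilon} = { a, h, m }; <rest> is nullable, continue.
Add FIRST(<rest>)\{epsilon} = { a, h, m }; <rest> is nullable, continue.
a is a terminal; add {a} and stop.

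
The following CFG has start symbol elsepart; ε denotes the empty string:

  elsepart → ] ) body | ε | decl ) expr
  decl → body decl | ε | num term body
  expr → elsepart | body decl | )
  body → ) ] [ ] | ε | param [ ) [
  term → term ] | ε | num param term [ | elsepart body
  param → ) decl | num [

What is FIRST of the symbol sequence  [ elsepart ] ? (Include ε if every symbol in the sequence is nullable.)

{ [ }

[ is a terminal; add {[} and stop.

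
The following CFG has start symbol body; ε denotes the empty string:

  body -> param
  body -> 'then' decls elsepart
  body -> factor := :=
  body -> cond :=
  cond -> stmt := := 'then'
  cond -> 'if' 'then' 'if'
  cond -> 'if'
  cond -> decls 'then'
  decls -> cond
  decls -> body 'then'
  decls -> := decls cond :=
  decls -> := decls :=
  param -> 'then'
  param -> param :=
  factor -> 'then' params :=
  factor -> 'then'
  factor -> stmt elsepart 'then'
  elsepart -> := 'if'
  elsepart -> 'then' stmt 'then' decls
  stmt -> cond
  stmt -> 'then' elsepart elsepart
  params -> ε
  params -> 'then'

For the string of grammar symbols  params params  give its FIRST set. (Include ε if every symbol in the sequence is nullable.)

{ 'then', ε }

Add FIRST(params)\{ε} = { 'then' }; params is nullable, continue.
Add FIRST(params)\{ε} = { 'then' }; params is nullable, continue.
Every symbol is nullable, so include ε.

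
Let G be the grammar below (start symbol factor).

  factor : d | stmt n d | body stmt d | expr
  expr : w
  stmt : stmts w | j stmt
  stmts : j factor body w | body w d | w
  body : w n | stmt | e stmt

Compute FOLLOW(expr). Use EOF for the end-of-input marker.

{ EOF, e, j, w }

In factor : expr: expr is at the end, add FOLLOW(factor) = { EOF, e, j, w }.
Union: FOLLOW(expr) = { EOF, e, j, w }.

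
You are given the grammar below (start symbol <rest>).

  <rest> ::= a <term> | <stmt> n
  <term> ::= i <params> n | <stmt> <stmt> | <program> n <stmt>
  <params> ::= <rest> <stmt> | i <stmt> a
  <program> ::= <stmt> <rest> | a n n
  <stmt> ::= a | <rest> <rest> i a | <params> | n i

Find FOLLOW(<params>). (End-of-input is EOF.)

In <term> ::= i <params> n: add FIRST(n) = { n }.
In <stmt> ::= <params>: <params> is at the end, add FOLLOW(<stmt>) = { EOF, a, i, n }.
Union: FOLLOW(<params>) = { EOF, a, i, n }.

{ EOF, a, i, n }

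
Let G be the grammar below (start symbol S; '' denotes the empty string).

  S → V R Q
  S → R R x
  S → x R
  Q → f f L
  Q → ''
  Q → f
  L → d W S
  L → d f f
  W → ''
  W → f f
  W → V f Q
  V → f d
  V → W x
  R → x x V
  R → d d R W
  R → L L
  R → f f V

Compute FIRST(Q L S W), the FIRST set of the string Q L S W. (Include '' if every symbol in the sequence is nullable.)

{ d, f }

Add FIRST(Q)\{''} = { f }; Q is nullable, continue.
Add FIRST(L) = { d }; L is not nullable, stop.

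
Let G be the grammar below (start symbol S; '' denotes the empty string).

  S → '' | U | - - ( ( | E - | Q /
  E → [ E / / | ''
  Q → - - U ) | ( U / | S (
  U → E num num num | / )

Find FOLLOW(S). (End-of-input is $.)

S is the start symbol, so $ ∈ FOLLOW(S).
In Q → S (: add FIRST(() = { ( }.
Union: FOLLOW(S) = { $, ( }.

{ $, ( }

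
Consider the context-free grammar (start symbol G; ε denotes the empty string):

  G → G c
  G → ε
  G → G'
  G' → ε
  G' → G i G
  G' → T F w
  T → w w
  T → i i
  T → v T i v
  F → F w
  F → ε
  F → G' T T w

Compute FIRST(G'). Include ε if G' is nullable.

G' → ε contributes ε.
From G' → G i G: G nullable, take FIRST(G) ∪ {i} = { c, i, v, w }.
From G' → T F w: add FIRST(T) = { i, v, w }.
Union: FIRST(G') = { c, i, v, w, ε }.

{ c, i, v, w, ε }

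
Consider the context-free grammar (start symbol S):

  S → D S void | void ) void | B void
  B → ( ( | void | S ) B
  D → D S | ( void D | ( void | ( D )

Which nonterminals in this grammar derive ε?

{ } (none)

No nonterminal has an empty production or an RHS whose symbols are all nullable.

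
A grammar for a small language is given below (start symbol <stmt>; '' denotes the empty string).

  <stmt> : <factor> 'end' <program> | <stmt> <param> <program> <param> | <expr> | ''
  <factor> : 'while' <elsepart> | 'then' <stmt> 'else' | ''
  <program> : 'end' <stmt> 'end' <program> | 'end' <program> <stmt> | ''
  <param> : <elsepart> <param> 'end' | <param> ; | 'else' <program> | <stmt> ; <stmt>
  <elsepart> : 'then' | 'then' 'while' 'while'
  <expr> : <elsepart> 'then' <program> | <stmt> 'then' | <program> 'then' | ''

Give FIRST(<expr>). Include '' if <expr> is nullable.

{ 'else', 'end', 'then', 'while', ;, '' }

From <expr> : <elsepart> 'then' <program>: add FIRST(<elsepart>) = { 'then' }.
From <expr> : <stmt> 'then': <stmt> nullable, take FIRST(<stmt>) ∪ {'then'} = { 'else', 'end', 'then', 'while', ; }.
From <expr> : <program> 'then': <program> nullable, take FIRST(<program>) ∪ {'then'} = { 'end', 'then' }.
<expr> : '' contributes ''.
Union: FIRST(<expr>) = { 'else', 'end', 'then', 'while', ;, '' }.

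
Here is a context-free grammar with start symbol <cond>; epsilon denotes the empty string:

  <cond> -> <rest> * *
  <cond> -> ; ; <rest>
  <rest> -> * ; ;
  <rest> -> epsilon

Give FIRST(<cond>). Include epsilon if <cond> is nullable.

From <cond> -> <rest> * *: <rest> nullable, take FIRST(<rest>) ∪ {*} = { * }.
<cond> -> ; ; <rest> contributes {;}.
Union: FIRST(<cond>) = { *, ; }.

{ *, ; }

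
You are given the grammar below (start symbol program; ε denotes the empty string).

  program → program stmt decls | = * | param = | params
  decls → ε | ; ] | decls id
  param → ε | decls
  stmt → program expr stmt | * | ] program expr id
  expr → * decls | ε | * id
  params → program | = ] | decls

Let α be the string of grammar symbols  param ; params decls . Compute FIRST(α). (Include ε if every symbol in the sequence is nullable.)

Add FIRST(param)\{ε} = { ;, id }; param is nullable, continue.
; is a terminal; add {;} and stop.

{ ;, id }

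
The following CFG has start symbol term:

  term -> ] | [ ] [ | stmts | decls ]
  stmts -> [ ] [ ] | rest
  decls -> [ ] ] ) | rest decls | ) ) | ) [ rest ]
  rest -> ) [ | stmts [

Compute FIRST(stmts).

stmts -> [ ] [ ] contributes {[}.
From stmts -> rest: add FIRST(rest) = { ), [ }.
Union: FIRST(stmts) = { ), [ }.

{ ), [ }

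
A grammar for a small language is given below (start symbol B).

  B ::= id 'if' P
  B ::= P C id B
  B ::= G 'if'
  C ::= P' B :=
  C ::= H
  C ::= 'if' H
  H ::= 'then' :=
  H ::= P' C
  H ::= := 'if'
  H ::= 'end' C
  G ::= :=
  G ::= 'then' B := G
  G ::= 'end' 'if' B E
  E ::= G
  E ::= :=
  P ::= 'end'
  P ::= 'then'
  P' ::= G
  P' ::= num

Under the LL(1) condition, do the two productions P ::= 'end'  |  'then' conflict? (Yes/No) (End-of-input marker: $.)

FIRST('end') = { 'end' } and FIRST('then') = { 'then' }.
The FIRST sets are disjoint and neither alternative is nullable — no conflict.

No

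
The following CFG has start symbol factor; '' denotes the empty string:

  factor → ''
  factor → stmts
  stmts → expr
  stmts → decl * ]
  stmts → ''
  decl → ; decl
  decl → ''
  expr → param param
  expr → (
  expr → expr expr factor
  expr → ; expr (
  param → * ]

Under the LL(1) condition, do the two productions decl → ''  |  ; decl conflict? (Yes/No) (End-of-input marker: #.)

No

FIRST('') = { '' } and FIRST(; decl) = { ; }.
The first is nullable but FOLLOW(decl) = { * } is disjoint from FIRST of the second.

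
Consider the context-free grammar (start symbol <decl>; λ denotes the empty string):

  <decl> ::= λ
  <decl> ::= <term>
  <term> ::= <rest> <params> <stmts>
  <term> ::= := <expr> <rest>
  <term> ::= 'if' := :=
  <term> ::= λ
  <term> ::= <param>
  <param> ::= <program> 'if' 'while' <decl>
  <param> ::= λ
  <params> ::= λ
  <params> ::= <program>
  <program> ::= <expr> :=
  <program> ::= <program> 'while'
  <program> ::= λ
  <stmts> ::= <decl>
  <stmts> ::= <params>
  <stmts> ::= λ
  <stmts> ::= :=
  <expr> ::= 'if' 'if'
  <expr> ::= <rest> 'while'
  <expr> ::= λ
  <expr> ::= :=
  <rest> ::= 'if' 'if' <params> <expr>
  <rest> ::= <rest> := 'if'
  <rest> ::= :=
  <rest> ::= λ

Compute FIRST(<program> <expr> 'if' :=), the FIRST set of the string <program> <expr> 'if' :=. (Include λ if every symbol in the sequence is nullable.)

Add FIRST(<program>)\{λ} = { 'if', 'while', := }; <program> is nullable, continue.
Add FIRST(<expr>)\{λ} = { 'if', 'while', := }; <expr> is nullable, continue.
'if' is a terminal; add {'if'} and stop.

{ 'if', 'while', := }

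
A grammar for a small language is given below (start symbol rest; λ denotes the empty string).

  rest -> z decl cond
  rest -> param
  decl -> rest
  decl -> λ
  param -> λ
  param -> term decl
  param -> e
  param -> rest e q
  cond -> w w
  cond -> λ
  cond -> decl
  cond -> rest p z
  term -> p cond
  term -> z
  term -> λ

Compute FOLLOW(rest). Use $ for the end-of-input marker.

rest is the start symbol, so $ ∈ FOLLOW(rest).
In decl -> rest: rest is at the end, add FOLLOW(decl) = { $, e, p, w, z }.
In param -> rest e q: add FIRST(e q) = { e }.
In cond -> rest p z: add FIRST(p z) = { p }.
Union: FOLLOW(rest) = { $, e, p, w, z }.

{ $, e, p, w, z }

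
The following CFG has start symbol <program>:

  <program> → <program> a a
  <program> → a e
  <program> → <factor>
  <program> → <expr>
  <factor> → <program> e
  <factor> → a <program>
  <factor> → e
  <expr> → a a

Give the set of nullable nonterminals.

No nonterminal has an empty production or an RHS whose symbols are all nullable.

{ } (none)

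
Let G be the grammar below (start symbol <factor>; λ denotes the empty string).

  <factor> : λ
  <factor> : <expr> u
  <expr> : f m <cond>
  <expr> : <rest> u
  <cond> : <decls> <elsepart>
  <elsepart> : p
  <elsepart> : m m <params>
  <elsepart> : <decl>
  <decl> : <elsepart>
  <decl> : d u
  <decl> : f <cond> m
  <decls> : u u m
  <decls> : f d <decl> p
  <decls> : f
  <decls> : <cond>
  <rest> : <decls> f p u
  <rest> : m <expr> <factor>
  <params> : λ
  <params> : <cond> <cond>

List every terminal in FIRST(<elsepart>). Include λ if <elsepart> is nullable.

{ d, f, m, p }

<elsepart> : p contributes {p}.
<elsepart> : m m <params> contributes {m}.
From <elsepart> : <decl>: add FIRST(<decl>) = { d, f, m, p }.
Union: FIRST(<elsepart>) = { d, f, m, p }.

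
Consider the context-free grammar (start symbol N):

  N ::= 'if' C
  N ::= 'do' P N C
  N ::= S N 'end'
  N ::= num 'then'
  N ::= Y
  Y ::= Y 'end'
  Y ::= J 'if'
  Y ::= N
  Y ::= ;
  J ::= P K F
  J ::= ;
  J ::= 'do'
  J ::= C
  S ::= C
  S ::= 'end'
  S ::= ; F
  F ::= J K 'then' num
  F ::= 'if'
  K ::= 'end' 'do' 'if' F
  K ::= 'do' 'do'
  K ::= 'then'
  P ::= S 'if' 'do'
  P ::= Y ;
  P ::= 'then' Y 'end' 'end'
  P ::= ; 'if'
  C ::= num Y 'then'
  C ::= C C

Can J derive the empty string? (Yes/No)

No

No nonterminal in this grammar is nullable.
No production of J has an RHS whose symbols are all nullable, so J is not nullable.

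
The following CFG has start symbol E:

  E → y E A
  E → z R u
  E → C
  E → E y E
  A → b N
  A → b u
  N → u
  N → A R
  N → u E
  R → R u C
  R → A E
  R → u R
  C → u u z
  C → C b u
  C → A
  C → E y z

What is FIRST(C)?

{ b, u, y, z }

C → u u z contributes {u}.
From C → C b u: add FIRST(C) = { b, u, y, z }.
From C → A: add FIRST(A) = { b }.
From C → E y z: add FIRST(E) = { b, u, y, z }.
Union: FIRST(C) = { b, u, y, z }.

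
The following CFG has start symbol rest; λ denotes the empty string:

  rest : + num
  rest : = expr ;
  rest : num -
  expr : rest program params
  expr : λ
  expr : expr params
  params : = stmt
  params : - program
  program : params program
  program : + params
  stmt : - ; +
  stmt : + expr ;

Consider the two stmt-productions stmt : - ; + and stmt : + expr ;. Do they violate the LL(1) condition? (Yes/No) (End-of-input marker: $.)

FIRST(- ; +) = { - } and FIRST(+ expr ;) = { + }.
The FIRST sets are disjoint and neither alternative is nullable — no conflict.

No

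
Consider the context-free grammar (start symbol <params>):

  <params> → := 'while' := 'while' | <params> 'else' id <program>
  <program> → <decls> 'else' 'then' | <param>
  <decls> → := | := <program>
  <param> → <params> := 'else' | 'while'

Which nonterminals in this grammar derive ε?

{ } (none)

No nonterminal has an empty production or an RHS whose symbols are all nullable.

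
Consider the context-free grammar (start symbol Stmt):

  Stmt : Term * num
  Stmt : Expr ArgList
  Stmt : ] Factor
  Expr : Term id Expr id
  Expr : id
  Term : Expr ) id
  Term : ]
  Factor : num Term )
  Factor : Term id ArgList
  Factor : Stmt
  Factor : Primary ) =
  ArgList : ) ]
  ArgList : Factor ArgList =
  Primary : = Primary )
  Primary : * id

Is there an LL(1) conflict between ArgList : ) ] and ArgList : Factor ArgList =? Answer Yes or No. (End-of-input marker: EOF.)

No

FIRST() ]) = { ) } and FIRST(Factor ArgList =) = { *, =, ], id, num }.
The FIRST sets are disjoint and neither alternative is nullable — no conflict.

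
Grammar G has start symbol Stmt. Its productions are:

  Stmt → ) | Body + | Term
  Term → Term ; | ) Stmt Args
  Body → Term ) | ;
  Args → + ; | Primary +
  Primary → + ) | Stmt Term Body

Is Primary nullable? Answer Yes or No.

No nonterminal in this grammar is nullable.
No production of Primary has an RHS whose symbols are all nullable, so Primary is not nullable.

No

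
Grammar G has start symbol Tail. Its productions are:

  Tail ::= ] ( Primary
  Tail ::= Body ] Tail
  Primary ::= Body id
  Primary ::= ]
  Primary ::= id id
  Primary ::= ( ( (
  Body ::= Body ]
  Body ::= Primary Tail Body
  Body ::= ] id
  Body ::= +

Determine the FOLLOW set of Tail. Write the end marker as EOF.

Tail is the start symbol, so EOF ∈ FOLLOW(Tail).
In Tail ::= Body ] Tail: Tail is at the end, add FOLLOW(Tail) = { EOF, (, +, ], id }.
In Body ::= Primary Tail Body: add FIRST(Body) = { (, +, ], id }.
Union: FOLLOW(Tail) = { EOF, (, +, ], id }.

{ EOF, (, +, ], id }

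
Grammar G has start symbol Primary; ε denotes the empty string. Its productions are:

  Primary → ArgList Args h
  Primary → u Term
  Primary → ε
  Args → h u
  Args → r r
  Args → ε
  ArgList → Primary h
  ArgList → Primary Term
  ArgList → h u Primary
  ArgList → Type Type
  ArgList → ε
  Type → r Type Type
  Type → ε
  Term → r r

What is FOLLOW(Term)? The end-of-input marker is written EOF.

{ EOF, h, r }

In Primary → u Term: Term is at the end, add FOLLOW(Primary) = { EOF, h, r }.
In ArgList → Primary Term: Term is at the end, add FOLLOW(ArgList) = { h, r }.
Union: FOLLOW(Term) = { EOF, h, r }.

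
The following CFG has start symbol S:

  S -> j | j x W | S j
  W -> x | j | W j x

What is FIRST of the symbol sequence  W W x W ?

{ j, x }

Add FIRST(W) = { j, x }; W is not nullable, stop.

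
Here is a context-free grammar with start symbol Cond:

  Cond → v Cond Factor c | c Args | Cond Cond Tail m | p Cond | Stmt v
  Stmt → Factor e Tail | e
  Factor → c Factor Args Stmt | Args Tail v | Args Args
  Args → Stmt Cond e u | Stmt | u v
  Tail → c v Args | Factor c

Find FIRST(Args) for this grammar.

From Args → Stmt Cond e u: add FIRST(Stmt) = { c, e, u }.
From Args → Stmt: add FIRST(Stmt) = { c, e, u }.
Args → u v contributes {u}.
Union: FIRST(Args) = { c, e, u }.

{ c, e, u }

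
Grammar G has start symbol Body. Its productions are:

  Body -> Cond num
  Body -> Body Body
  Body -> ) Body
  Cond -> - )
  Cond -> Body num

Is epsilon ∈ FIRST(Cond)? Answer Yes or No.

No

No nonterminal in this grammar is nullable.
No production of Cond has an RHS whose symbols are all nullable, so Cond is not nullable.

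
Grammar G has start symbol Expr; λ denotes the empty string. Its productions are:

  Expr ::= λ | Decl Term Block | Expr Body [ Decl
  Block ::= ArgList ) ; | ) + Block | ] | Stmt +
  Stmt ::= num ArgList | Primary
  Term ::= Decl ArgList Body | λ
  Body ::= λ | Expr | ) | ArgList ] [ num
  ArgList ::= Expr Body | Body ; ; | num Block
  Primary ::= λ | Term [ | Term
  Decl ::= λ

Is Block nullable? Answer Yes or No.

No

Nullable nonterminals: ArgList, Body, Decl, Expr, Primary, Stmt, Term.
No production of Block has an RHS whose symbols are all nullable, so Block is not nullable.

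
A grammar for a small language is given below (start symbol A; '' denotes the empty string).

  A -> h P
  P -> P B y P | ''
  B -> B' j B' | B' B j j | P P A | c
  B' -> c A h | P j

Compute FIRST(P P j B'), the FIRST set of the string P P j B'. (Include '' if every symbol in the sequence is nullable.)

Add FIRST(P)\{''} = { c, h, j }; P is nullable, continue.
Add FIRST(P)\{''} = { c, h, j }; P is nullable, continue.
j is a terminal; add {j} and stop.

{ c, h, j }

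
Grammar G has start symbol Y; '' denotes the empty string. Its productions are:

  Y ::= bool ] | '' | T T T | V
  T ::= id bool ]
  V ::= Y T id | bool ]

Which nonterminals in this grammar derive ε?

Directly nullable (have an ''-production): Y.
No other nonterminal has a production whose RHS symbols are all nullable.

{ Y }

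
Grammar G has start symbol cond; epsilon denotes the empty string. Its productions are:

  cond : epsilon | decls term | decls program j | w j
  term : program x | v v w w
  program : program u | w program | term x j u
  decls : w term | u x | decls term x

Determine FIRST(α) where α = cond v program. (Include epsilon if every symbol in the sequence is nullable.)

Add FIRST(cond)\{epsilon} = { u, w }; cond is nullable, continue.
v is a terminal; add {v} and stop.

{ u, v, w }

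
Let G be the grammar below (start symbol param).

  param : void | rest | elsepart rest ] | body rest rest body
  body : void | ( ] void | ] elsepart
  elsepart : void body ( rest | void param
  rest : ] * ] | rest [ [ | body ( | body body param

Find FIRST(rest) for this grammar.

{ (, ], void }

rest : ] * ] contributes {]}.
From rest : rest [ [: add FIRST(rest) = { (, ], void }.
From rest : body (: add FIRST(body) = { (, ], void }.
From rest : body body param: add FIRST(body) = { (, ], void }.
Union: FIRST(rest) = { (, ], void }.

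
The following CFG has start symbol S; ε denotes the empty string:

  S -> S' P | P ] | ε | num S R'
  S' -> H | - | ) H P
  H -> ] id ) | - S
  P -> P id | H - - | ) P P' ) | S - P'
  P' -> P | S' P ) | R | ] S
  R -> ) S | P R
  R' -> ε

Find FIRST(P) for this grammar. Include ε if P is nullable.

From P -> P id: add FIRST(P) = { ), -, ], num }.
From P -> H - -: add FIRST(H) = { -, ] }.
P -> ) P P' ) contributes {)}.
From P -> S - P': S nullable, take FIRST(S) ∪ {-} = { ), -, ], num }.
Union: FIRST(P) = { ), -, ], num }.

{ ), -, ], num }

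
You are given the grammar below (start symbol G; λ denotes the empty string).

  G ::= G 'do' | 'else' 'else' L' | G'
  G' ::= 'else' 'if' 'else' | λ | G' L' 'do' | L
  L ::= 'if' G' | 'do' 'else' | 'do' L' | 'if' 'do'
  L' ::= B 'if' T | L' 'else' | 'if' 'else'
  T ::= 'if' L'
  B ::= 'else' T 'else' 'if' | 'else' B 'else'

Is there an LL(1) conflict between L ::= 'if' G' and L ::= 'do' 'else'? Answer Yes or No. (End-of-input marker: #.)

No

FIRST('if' G') = { 'if' } and FIRST('do' 'else') = { 'do' }.
The FIRST sets are disjoint and neither alternative is nullable — no conflict.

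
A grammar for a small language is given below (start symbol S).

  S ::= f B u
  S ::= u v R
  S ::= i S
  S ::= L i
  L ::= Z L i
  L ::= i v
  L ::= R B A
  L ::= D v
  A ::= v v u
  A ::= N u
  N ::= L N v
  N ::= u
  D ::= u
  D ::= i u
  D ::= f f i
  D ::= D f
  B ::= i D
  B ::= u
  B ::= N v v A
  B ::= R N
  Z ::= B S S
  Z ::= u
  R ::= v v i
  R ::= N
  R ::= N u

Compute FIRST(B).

B ::= i D contributes {i}.
B ::= u contributes {u}.
From B ::= N v v A: add FIRST(N) = { f, i, u, v }.
From B ::= R N: add FIRST(R) = { f, i, u, v }.
Union: FIRST(B) = { f, i, u, v }.

{ f, i, u, v }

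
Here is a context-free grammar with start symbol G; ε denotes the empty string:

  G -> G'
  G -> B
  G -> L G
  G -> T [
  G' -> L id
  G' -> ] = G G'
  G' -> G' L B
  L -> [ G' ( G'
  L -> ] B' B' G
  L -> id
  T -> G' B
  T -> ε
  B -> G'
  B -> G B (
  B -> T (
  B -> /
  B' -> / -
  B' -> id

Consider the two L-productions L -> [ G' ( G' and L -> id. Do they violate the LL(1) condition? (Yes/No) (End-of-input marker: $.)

No

FIRST([ G' ( G') = { [ } and FIRST(id) = { id }.
The FIRST sets are disjoint and neither alternative is nullable — no conflict.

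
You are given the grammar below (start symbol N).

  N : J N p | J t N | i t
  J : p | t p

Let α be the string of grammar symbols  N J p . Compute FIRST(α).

Add FIRST(N) = { i, p, t }; N is not nullable, stop.

{ i, p, t }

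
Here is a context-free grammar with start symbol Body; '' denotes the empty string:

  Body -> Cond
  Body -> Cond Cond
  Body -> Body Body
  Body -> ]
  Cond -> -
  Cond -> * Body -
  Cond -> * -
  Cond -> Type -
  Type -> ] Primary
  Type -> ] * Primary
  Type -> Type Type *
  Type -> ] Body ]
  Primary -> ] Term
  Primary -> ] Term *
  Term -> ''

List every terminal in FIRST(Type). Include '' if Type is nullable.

Type -> ] Primary contributes {]}.
Type -> ] * Primary contributes {]}.
From Type -> Type Type *: add FIRST(Type) = { ] }.
Type -> ] Body ] contributes {]}.
Union: FIRST(Type) = { ] }.

{ ] }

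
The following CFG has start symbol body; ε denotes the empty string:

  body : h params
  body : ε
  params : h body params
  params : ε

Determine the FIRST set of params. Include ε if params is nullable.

{ h, ε }

params : h body params contributes {h}.
params : ε contributes ε.
Union: FIRST(params) = { h, ε }.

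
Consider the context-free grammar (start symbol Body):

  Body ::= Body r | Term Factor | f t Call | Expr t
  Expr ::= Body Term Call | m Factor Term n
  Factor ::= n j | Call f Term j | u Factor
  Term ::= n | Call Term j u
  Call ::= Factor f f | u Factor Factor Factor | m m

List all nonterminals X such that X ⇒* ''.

No nonterminal has an empty production or an RHS whose symbols are all nullable.

{ } (none)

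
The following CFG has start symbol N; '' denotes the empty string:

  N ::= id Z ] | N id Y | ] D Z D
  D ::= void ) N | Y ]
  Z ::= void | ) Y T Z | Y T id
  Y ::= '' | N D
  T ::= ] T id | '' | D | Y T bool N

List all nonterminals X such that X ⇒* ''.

Directly nullable (have an ''-production): Y, T.
No other nonterminal has a production whose RHS symbols are all nullable.

{ T, Y }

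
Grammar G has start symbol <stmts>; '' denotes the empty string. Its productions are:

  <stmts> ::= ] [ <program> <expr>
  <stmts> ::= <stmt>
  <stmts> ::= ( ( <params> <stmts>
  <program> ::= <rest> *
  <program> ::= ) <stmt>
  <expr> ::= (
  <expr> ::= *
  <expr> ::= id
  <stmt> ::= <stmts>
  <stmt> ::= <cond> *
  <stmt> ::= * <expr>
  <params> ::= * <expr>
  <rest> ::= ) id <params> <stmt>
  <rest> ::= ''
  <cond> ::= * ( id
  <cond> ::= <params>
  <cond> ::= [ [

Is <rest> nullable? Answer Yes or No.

<rest> has an ''-production, so <rest> ⇒ ''.

Yes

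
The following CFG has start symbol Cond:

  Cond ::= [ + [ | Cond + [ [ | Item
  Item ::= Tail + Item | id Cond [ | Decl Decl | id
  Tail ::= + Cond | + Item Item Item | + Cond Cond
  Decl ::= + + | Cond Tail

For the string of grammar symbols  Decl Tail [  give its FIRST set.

Add FIRST(Decl) = { +, [, id }; Decl is not nullable, stop.

{ +, [, id }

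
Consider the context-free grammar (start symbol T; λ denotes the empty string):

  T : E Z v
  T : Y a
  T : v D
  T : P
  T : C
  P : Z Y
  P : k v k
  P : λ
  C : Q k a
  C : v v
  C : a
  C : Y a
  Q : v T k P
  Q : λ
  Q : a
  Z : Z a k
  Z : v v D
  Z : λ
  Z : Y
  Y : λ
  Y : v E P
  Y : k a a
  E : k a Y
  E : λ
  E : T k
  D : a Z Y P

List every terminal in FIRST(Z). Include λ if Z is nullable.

{ a, k, v, λ }

From Z : Z a k: Z nullable, take FIRST(Z) ∪ {a} = { a, k, v }.
Z : v v D contributes {v}.
Z : λ contributes λ.
From Z : Y: add FIRST(Y) = { k, v, λ } (including λ since Y is nullable).
Union: FIRST(Z) = { a, k, v, λ }.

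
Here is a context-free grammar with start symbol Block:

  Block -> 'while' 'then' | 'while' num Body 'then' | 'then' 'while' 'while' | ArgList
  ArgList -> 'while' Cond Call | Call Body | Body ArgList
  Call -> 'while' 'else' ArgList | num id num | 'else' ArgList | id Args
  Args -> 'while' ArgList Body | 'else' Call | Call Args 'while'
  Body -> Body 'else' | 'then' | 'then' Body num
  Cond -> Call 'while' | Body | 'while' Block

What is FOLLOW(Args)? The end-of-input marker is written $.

{ $, 'else', 'then', 'while', id, num }

In Call -> id Args: Args is at the end, add FOLLOW(Call) = { $, 'else', 'then', 'while', id, num }.
In Args -> Call Args 'while': add FIRST('while') = { 'while' }.
Union: FOLLOW(Args) = { $, 'else', 'then', 'while', id, num }.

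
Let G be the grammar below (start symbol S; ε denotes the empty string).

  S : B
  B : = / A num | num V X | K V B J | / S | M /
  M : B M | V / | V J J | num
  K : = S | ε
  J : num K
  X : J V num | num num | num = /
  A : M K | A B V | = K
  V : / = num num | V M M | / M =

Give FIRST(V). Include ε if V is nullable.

V : / = num num contributes {/}.
From V : V M M: add FIRST(V) = { / }.
V : / M = contributes {/}.
Union: FIRST(V) = { / }.

{ / }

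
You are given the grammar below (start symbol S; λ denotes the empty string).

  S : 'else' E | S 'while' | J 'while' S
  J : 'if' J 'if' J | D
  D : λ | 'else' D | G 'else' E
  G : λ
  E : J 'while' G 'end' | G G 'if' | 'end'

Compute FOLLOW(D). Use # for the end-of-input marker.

In J : D: D is at the end, add FOLLOW(J) = { 'if', 'while' }.
In D : 'else' D: D is at the end, add FOLLOW(D) = { 'if', 'while' }.
Union: FOLLOW(D) = { 'if', 'while' }.

{ 'if', 'while' }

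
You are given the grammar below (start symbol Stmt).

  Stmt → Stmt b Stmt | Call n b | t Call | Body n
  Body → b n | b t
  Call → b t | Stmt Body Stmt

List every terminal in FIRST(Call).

Call → b t contributes {b}.
From Call → Stmt Body Stmt: add FIRST(Stmt) = { b, t }.
Union: FIRST(Call) = { b, t }.

{ b, t }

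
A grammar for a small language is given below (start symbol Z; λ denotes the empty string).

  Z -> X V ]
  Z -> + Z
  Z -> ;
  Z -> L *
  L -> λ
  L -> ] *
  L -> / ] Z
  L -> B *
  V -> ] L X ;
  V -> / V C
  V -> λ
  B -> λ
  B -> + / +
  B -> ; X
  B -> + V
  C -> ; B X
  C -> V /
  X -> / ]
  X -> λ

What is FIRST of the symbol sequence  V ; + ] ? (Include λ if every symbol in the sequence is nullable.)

Add FIRST(V)\{λ} = { /, ] }; V is nullable, continue.
; is a terminal; add {;} and stop.

{ /, ;, ] }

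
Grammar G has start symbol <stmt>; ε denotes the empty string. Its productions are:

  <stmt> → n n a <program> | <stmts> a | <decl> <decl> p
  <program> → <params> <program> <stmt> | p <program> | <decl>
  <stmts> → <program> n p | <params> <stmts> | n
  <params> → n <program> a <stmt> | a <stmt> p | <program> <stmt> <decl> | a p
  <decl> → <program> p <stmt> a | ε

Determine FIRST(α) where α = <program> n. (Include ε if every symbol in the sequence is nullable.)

{ a, n, p }

Add FIRST(<program>)\{ε} = { a, n, p }; <program> is nullable, continue.
n is a terminal; add {n} and stop.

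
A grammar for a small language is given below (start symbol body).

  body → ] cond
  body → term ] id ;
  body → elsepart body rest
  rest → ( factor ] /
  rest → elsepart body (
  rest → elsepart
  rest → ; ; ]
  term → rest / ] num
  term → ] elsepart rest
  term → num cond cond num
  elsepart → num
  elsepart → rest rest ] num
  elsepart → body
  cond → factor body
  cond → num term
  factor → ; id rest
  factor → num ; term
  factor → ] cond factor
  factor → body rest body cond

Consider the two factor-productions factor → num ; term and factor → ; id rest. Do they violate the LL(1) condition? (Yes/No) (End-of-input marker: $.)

No

FIRST(num ; term) = { num } and FIRST(; id rest) = { ; }.
The FIRST sets are disjoint and neither alternative is nullable — no conflict.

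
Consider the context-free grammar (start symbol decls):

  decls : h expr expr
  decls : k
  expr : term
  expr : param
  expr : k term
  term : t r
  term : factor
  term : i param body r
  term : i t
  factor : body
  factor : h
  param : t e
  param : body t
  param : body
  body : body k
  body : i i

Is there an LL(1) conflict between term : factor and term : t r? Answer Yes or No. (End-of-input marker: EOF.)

No

FIRST(factor) = { h, i } and FIRST(t r) = { t }.
The FIRST sets are disjoint and neither alternative is nullable — no conflict.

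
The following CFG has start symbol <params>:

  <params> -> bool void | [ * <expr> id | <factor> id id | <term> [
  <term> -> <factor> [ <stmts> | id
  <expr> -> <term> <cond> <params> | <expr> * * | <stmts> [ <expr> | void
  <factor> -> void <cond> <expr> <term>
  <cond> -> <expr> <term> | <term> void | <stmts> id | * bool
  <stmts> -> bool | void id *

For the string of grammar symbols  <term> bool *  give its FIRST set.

{ id, void }

Add FIRST(<term>) = { id, void }; <term> is not nullable, stop.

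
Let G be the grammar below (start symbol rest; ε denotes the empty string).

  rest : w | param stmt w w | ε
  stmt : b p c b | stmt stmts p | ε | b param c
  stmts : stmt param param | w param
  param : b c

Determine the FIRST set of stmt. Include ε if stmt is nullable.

stmt : b p c b contributes {b}.
From stmt : stmt stmts p: stmt nullable, take FIRST(stmt) ∪ FIRST(stmts) = { b, w }.
stmt : ε contributes ε.
stmt : b param c contributes {b}.
Union: FIRST(stmt) = { b, w, ε }.

{ b, w, ε }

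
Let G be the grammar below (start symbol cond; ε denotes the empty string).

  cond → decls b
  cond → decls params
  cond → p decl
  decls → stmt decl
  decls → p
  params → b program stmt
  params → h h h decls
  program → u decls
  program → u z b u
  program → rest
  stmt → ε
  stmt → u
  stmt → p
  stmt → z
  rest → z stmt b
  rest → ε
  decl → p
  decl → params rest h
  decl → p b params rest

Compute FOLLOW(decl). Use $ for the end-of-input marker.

{ $, b, h, p, u, z }

In cond → p decl: decl is at the end, add FOLLOW(cond) = { $ }.
In decls → stmt decl: decl is at the end, add FOLLOW(decls) = { $, b, h, p, u, z }.
Union: FOLLOW(decl) = { $, b, h, p, u, z }.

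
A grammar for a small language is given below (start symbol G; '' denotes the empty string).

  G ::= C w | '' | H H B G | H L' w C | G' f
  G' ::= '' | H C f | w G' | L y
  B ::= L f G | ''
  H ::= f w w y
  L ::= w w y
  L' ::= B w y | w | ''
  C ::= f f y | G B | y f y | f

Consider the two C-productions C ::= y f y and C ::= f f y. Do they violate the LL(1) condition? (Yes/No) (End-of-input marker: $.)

No

FIRST(y f y) = { y } and FIRST(f f y) = { f }.
The FIRST sets are disjoint and neither alternative is nullable — no conflict.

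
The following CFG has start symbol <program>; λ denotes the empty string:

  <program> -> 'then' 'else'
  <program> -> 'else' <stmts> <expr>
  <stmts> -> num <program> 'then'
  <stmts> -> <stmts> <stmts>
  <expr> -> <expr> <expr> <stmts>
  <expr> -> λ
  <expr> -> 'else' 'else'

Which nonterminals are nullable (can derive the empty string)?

Directly nullable (have an λ-production): <expr>.
No other nonterminal has a production whose RHS symbols are all nullable.

{ <expr> }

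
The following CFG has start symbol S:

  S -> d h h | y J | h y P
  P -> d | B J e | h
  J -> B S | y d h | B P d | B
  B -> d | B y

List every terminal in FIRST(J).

From J -> B S: add FIRST(B) = { d }.
J -> y d h contributes {y}.
From J -> B P d: add FIRST(B) = { d }.
From J -> B: add FIRST(B) = { d }.
Union: FIRST(J) = { d, y }.

{ d, y }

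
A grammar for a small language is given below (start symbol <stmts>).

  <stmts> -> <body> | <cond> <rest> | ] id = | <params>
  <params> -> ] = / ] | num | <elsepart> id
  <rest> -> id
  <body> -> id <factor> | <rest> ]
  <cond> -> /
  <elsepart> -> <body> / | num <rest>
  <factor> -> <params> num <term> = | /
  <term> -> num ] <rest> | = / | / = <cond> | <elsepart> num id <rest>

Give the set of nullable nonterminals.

{ } (none)

No nonterminal has an empty production or an RHS whose symbols are all nullable.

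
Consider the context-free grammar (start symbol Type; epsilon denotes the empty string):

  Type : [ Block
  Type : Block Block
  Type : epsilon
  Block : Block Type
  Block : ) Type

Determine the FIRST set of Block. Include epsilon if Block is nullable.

{ ) }

From Block : Block Type: add FIRST(Block) = { ) }.
Block : ) Type contributes {)}.
Union: FIRST(Block) = { ) }.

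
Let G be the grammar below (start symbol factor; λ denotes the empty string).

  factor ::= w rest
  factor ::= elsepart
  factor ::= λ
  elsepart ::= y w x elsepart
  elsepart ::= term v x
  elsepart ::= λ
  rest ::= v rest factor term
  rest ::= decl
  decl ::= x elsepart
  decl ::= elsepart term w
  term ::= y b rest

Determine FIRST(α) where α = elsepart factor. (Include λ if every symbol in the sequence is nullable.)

Add FIRST(elsepart)\{λ} = { y }; elsepart is nullable, continue.
Add FIRST(factor)\{λ} = { w, y }; factor is nullable, continue.
Every symbol is nullable, so include λ.

{ w, y, λ }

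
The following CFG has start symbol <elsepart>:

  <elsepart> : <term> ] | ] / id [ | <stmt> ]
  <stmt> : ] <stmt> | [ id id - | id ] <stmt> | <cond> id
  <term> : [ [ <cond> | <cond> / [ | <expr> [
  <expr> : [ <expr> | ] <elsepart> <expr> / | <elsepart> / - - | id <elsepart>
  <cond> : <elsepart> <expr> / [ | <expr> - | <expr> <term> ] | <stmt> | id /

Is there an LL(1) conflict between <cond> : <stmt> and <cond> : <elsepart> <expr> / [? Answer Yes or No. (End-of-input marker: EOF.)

FIRST(<stmt>) = { [, ], id } and FIRST(<elsepart> <expr> / [) = { [, ], id }.
Both contain [, so the two alternatives are not disjoint — LL(1) conflict.

Yes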